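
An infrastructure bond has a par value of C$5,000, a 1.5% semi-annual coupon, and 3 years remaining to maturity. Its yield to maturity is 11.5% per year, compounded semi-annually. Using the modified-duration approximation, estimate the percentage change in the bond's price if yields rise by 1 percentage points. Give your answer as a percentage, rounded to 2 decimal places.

Periodic yield y = 0.0575. Modified duration first:
  t   CF        PV=CF/(1+0.0575)^t    t·PV
  1        37.50        35.4610        35.4610
  2        37.50        33.5329        67.0657
  3        37.50        31.7096        95.1287
  4        37.50        29.9854       119.9416
  5        37.50        28.3550       141.7749
  6     5,037.50     3,601.9096    21,611.4573
  Σ                  3,760.9533    22,070.8292
P = 3,760.9533; D_Mac = 5.86841 half-year periods = 2.93421 yrs; D_mod = 2.93421/(1+0.0575) = 2.77466 yrs.
ΔP/P ≈ -D_mod · Δy = -2.77466 × (+0.01) = -0.027747 = -2.7747%.

-2.77%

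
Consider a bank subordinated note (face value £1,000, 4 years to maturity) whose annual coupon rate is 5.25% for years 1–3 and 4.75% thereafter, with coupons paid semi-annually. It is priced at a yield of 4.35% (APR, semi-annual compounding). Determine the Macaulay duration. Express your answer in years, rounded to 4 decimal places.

Periodic yield y = 0.02175. Discount each cash flow and weight by its period:
  t   CF        PV=CF/(1+0.02175)^t    t·PV
  1        26.25        25.6912        25.6912
  2        26.25        25.1443        50.2887
  3        26.25        24.6091        73.8272
  4        26.25        24.0852        96.3409
  5        26.25        23.5725       117.8626
  6        26.25        23.0707       138.4244
  7        23.75        20.4292       143.0043
  8     1,023.75       861.8600     6,894.8803
  Σ                  1,028.4623     7,540.3196
Price P = Σ PV = 1,028.4623.
Macaulay duration = Σ(t·PV) / P = 7,540.3196 / 1,028.4623 = 7.33164 half-year periods.
In years: 7.33164 / 2 = 3.66582 years.

3.6658 years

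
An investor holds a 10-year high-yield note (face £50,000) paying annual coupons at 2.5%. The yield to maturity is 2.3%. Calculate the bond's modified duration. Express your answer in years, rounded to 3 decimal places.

Periodic yield y = 0.023. First find Macaulay duration:
  t   CF        PV=CF/(1+0.023)^t    t·PV
  1     1,250.00     1,221.8964     1,221.8964
  2     1,250.00     1,194.4246     2,388.8492
  3     1,250.00     1,167.5705     3,502.7115
  4     1,250.00     1,141.3201     4,565.2805
  5     1,250.00     1,115.6600     5,578.2998
  6     1,250.00     1,090.5767     6,543.4601
  7     1,250.00     1,066.0574     7,462.4016
  8     1,250.00     1,042.0893     8,336.7145
  9     1,250.00     1,018.6601     9,167.9412
  10   51,250.00    40,826.0659   408,260.6593
  Σ                 50,884.3210   457,028.2142
P = 50,884.3210; Macaulay duration = 457,028.2142 / 50,884.3210 = 8.98171 years.
Modified duration = D_Mac / (1 + y) = 8.98171 / 1.023 = 8.77978 years.

8.780 years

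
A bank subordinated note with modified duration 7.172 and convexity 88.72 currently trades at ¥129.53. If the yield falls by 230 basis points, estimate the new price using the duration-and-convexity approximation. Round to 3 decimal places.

¥153.936

Duration effect: -D_mod·Δy = -7.172 × (-0.023) = +0.164956
Convexity effect: ½·C·(Δy)² = 0.5 × 88.72 × (-0.023)² = +0.02346644
ΔP/P ≈ +0.164956 + 0.02346644 = +0.18842244
New price ≈ 129.53 × (1 + 0.18842244) = 153.9363586532.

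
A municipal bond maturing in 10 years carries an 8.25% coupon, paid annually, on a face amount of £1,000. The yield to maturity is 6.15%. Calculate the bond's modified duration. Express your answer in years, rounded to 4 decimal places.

6.9638 years

Periodic yield y = 0.0615. First find Macaulay duration:
  t   CF        PV=CF/(1+0.0615)^t    t·PV
  1        82.50        77.7202        77.7202
  2        82.50        73.2173       146.4347
  3        82.50        68.9754       206.9261
  4        82.50        64.9791       259.9166
  5        82.50        61.2145       306.0723
  6        82.50        57.6679       346.0073
  7        82.50        54.3268       380.2875
  8        82.50        51.1793       409.4340
  9        82.50        48.2141       433.9268
  10    1,082.50       595.9748     5,959.7483
  Σ                  1,153.4693     8,526.4736
P = 1,153.4693; Macaulay duration = 8,526.4736 / 1,153.4693 = 7.39202 years.
Modified duration = D_Mac / (1 + y) = 7.39202 / 1.0615 = 6.96375 years.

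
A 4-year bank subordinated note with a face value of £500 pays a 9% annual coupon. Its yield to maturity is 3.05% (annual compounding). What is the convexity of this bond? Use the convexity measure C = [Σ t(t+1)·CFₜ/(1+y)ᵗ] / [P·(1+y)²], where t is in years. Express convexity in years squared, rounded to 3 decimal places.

With y = 0.0305:
  t   CF        PV=CF/(1+0.0305)^t    t·PV        t(t+1)·PV
  1        45.00        43.6681        43.6681          87.3362
  2        45.00        42.3757        84.7513         254.2540
  3        45.00        41.1215       123.3644         493.4575
  4       545.00       483.2863     1,933.1454       9,665.7268
  Σ                    610.4516     2,184.9292      10,500.7745
P = 610.4516.
Convexity = Σ t(t+1)·PV / [P·(1+y)²] = 10,500.7745 / (610.4516 × 1.061930) = 16.19847.

16.198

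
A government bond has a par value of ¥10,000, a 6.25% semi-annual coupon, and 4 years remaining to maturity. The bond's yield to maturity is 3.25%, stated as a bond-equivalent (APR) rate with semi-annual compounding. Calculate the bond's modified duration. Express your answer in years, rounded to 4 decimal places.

Periodic yield y = 0.01625. First find Macaulay duration:
  t   CF        PV=CF/(1+0.01625)^t    t·PV
  1       312.50       307.5031       307.5031
  2       312.50       302.5861       605.1721
  3       312.50       297.7477       893.2430
  4       312.50       292.9866     1,171.9465
  5       312.50       288.3017     1,441.5086
  6       312.50       283.6917     1,702.1504
  7       312.50       279.1555     1,954.0882
  8    10,312.50     9,064.8264    72,518.6114
  Σ                 11,116.7987    80,594.2231
P = 11,116.7987; Macaulay duration = 80,594.2231 / 11,116.7987 = 7.24977 half-year periods = 3.62488 years.
Modified duration = D_Mac / (1 + y) = 3.62488 / 1.01625 = 3.56692 years.

3.5669 years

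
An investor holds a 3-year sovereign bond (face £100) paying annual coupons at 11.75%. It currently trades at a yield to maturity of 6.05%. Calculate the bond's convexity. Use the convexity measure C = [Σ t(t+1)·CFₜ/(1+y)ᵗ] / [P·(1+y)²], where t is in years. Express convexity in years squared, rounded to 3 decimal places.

9.331

With y = 0.0605:
  t   CF        PV=CF/(1+0.0605)^t    t·PV        t(t+1)·PV
  1        11.75        11.0797        11.0797          22.1594
  2        11.75        10.4476        20.8952          62.6856
  3       111.75        93.6948       281.0844       1,124.3377
  Σ                    115.2221       313.0593       1,209.1826
P = 115.2221.
Convexity = Σ t(t+1)·PV / [P·(1+y)²] = 1,209.1826 / (115.2221 × 1.124660) = 9.33114.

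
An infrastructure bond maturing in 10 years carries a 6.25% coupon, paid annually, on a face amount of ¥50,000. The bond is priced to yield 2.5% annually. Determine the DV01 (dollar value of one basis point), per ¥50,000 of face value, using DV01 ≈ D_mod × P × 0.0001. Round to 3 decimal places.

Periodic yield y = 0.025.
  t   CF        PV=CF/(1+0.025)^t    t·PV
  1     3,125.00     3,048.7805     3,048.7805
  2     3,125.00     2,974.4200     5,948.8400
  3     3,125.00     2,901.8732     8,705.6195
  4     3,125.00     2,831.0958    11,324.3831
  5     3,125.00     2,762.0446    13,810.2232
  6     3,125.00     2,694.6777    16,168.0662
  7     3,125.00     2,628.9539    18,402.6770
  8     3,125.00     2,564.8330    20,518.6643
  9     3,125.00     2,502.2761    22,520.4852
  10   53,125.00    41,501.1651   415,011.6509
  Σ                 66,410.1199   535,459.3899
P = 66,410.1199; D_Mac = 8.06292 yrs; D_mod = 7.86626 yrs.
DV01 ≈ 7.86626 × 66,410.1199 × 0.0001 = 52.239940.

¥52.240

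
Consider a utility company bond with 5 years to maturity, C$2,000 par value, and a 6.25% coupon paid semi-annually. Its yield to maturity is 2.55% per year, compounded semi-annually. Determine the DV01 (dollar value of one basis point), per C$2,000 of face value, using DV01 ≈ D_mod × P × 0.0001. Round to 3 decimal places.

C$1.025

Periodic yield y = 0.01275.
  t   CF        PV=CF/(1+0.01275)^t    t·PV
  1        62.50        61.7132        61.7132
  2        62.50        60.9362       121.8724
  3        62.50        60.1691       180.5072
  4        62.50        59.4116       237.6463
  5        62.50        58.6636       293.3180
  6        62.50        57.9251       347.5504
  7        62.50        57.1958       400.3707
  8        62.50        56.4757       451.8060
  9        62.50        55.7647       501.8827
  10    2,062.50     1,817.0691    18,170.6908
  Σ                  2,345.3241    20,767.3577
P = 2,345.3241; D_Mac = 8.85479 half-year periods = 4.42740 yrs; D_mod = 4.37166 yrs.
DV01 ≈ 4.37166 × 2,345.3241 × 0.0001 = 1.025295.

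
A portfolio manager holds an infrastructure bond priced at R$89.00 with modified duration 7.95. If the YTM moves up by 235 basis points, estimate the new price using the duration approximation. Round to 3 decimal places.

Duration approximation: ΔP/P ≈ -D_mod · Δy = -7.95 × (+0.0235) = -0.186825.
New price ≈ 89.00 × (1 - 0.186825) = 72.372575.

R$72.373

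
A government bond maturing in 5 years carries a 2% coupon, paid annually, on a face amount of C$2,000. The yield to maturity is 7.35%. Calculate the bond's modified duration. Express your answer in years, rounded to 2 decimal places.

Periodic yield y = 0.0735. First find Macaulay duration:
  t   CF        PV=CF/(1+0.0735)^t    t·PV
  1        40.00        37.2613        37.2613
  2        40.00        34.7101        69.4202
  3        40.00        32.3336        97.0008
  4        40.00        30.1198       120.4791
  5     2,040.00     1,430.9351     7,154.6753
  Σ                  1,565.3598     7,478.8367
P = 1,565.3598; Macaulay duration = 7,478.8367 / 1,565.3598 = 4.77771 years.
Modified duration = D_Mac / (1 + y) = 4.77771 / 1.0735 = 4.45059 years.

4.45 years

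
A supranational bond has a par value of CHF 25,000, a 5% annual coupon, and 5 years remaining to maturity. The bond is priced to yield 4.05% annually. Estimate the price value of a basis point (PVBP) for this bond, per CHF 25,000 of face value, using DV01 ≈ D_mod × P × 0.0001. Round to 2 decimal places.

CHF 11.41

Periodic yield y = 0.0405.
  t   CF        PV=CF/(1+0.0405)^t    t·PV
  1     1,250.00     1,201.3455     1,201.3455
  2     1,250.00     1,154.5848     2,309.1696
  3     1,250.00     1,109.6442     3,328.9327
  4     1,250.00     1,066.4529     4,265.8116
  5    26,250.00    21,523.7969   107,618.9844
  Σ                 26,055.8243   118,724.2438
P = 26,055.8243; D_Mac = 4.55653 yrs; D_mod = 4.37918 yrs.
DV01 ≈ 4.37918 × 26,055.8243 × 0.0001 = 11.410307.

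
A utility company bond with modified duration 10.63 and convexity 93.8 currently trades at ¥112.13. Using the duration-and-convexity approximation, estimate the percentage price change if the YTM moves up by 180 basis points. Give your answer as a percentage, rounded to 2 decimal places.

-17.61%

Duration effect: -D_mod·Δy = -10.63 × (+0.018) = -0.191340
Convexity effect: ½·C·(Δy)² = 0.5 × 93.8 × (0.018)² = +0.0151956
ΔP/P ≈ -0.191340 + 0.0151956 = -0.1761444
= -17.61444%.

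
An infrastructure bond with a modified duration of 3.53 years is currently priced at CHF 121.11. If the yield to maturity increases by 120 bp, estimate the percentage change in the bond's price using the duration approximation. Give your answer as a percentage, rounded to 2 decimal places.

Duration approximation: ΔP/P ≈ -D_mod · Δy = -3.53 × (+0.012) = -0.042360.
As a percentage: -4.2360%.

-4.24%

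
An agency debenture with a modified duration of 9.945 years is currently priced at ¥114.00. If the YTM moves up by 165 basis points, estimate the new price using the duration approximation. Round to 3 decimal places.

¥95.293

Duration approximation: ΔP/P ≈ -D_mod · Δy = -9.945 × (+0.0165) = -0.1640925.
New price ≈ 114.00 × (1 - 0.1640925) = 95.293455.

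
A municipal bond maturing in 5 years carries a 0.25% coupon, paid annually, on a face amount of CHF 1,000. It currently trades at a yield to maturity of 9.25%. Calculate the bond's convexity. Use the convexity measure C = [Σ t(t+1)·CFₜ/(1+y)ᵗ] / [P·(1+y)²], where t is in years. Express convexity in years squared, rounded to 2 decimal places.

24.92

With y = 0.0925:
  t   CF        PV=CF/(1+0.0925)^t    t·PV        t(t+1)·PV
  1         2.50         2.2883         2.2883           4.5767
  2         2.50         2.0946         4.1892          12.5675
  3         2.50         1.9172         5.7517          23.0068
  4         2.50         1.7549         7.0196          35.0981
  5     1,002.50       644.1354     3,220.6769      19,324.0614
  Σ                    652.1904     3,239.9257      19,399.3105
P = 652.1904.
Convexity = Σ t(t+1)·PV / [P·(1+y)²] = 19,399.3105 / (652.1904 × 1.193556) = 24.92120.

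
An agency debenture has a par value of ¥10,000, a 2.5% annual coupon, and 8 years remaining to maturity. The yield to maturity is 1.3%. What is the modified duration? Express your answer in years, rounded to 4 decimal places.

Periodic yield y = 0.013. First find Macaulay duration:
  t   CF        PV=CF/(1+0.013)^t    t·PV
  1       250.00       246.7917       246.7917
  2       250.00       243.6246       487.2492
  3       250.00       240.4981       721.4943
  4       250.00       237.4118       949.6470
  5       250.00       234.3650     1,171.8251
  6       250.00       231.3574     1,388.1442
  7       250.00       228.3883     1,598.7182
  8    10,250.00     9,243.7524    73,950.0189
  Σ                 10,906.1892    80,513.8887
P = 10,906.1892; Macaulay duration = 80,513.8887 / 10,906.1892 = 7.38240 years.
Modified duration = D_Mac / (1 + y) = 7.38240 / 1.013 = 7.28766 years.

7.2877 years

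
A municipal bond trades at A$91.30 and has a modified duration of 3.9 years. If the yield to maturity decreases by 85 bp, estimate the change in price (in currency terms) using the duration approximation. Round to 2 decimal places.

+A$3.03

Duration approximation: ΔP/P ≈ -D_mod · Δy = -3.9 × (-0.0085) = +0.033150.
ΔP ≈ 91.30 × (+0.033150) = +3.026595.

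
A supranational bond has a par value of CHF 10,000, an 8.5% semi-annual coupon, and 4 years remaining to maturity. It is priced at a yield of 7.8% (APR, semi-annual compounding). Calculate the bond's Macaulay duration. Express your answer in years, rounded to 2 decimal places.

Periodic yield y = 0.039. Discount each cash flow and weight by its period:
  t   CF        PV=CF/(1+0.039)^t    t·PV
  1       425.00       409.0472       409.0472
  2       425.00       393.6931       787.3863
  3       425.00       378.9154     1,136.7463
  4       425.00       364.6924     1,458.7697
  5       425.00       351.0033     1,755.0165
  6       425.00       337.8280     2,026.9680
  7       425.00       325.1473     2,276.0308
  8    10,425.00     7,676.2955    61,410.3638
  Σ                 10,236.6222    71,260.3285
Price P = Σ PV = 10,236.6222.
Macaulay duration = Σ(t·PV) / P = 71,260.3285 / 10,236.6222 = 6.96131 half-year periods.
In years: 6.96131 / 2 = 3.48066 years.

3.48 years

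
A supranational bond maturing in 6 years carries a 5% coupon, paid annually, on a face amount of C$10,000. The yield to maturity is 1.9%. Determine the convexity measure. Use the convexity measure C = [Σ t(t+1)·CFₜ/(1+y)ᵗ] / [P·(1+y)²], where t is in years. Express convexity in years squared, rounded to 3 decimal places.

34.970

With y = 0.019:
  t   CF        PV=CF/(1+0.019)^t    t·PV        t(t+1)·PV
  1       500.00       490.6771       490.6771         981.3543
  2       500.00       481.5281       963.0562       2,889.1686
  3       500.00       472.5497     1,417.6490       5,670.5959
  4       500.00       463.7386     1,854.9545       9,274.7725
  5       500.00       455.0919     2,275.4594      13,652.7563
  6    10,500.00     9,378.7335    56,272.4010     393,906.8067
  Σ                 11,742.3189    63,274.1971     426,375.4542
P = 11,742.3189.
Convexity = Σ t(t+1)·PV / [P·(1+y)²] = 426,375.4542 / (11,742.3189 × 1.038361) = 34.96954.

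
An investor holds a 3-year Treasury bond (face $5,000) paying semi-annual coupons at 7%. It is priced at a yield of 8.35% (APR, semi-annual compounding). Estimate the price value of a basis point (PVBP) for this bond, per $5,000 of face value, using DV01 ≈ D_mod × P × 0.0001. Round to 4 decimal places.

Periodic yield y = 0.04175.
  t   CF        PV=CF/(1+0.04175)^t    t·PV
  1       175.00       167.9866       167.9866
  2       175.00       161.2542       322.5084
  3       175.00       154.7916       464.3749
  4       175.00       148.5881       594.3524
  5       175.00       142.6332       713.1658
  6     5,175.00     4,048.8277    24,292.9664
  Σ                  4,824.0814    26,555.3545
P = 4,824.0814; D_Mac = 5.50475 half-year periods = 2.75237 yrs; D_mod = 2.64207 yrs.
DV01 ≈ 2.64207 × 4,824.0814 × 0.0001 = 1.274555.

$1.2746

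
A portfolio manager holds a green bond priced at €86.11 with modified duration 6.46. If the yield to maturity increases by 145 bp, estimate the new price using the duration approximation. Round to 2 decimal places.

Duration approximation: ΔP/P ≈ -D_mod · Δy = -6.46 × (+0.0145) = -0.093670.
New price ≈ 86.11 × (1 - 0.093670) = 78.0440763.

€78.04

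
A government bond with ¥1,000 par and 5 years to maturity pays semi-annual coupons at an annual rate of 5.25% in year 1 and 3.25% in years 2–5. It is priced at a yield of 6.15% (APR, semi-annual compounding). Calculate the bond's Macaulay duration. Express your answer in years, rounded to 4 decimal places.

Periodic yield y = 0.03075. Discount each cash flow and weight by its period:
  t   CF        PV=CF/(1+0.03075)^t    t·PV
  1        26.25        25.4669        25.4669
  2        26.25        24.7071        49.4143
  3        16.25        14.8386        44.5158
  4        16.25        14.3959        57.5838
  5        16.25        13.9665        69.8323
  6        16.25        13.5498        81.2989
  7        16.25        13.1456        92.0191
  8        16.25        12.7534       102.0273
  9        16.25        12.3730       111.3566
  10    1,016.25       750.7012     7,507.0122
  Σ                    895.8981     8,140.5273
Price P = Σ PV = 895.8981.
Macaulay duration = Σ(t·PV) / P = 8,140.5273 / 895.8981 = 9.08644 half-year periods.
In years: 9.08644 / 2 = 4.54322 years.

4.5432 years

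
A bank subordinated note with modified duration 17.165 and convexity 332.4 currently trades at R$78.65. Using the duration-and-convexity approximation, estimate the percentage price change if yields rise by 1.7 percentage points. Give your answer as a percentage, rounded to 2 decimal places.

Duration effect: -D_mod·Δy = -17.165 × (+0.017) = -0.291805
Convexity effect: ½·C·(Δy)² = 0.5 × 332.4 × (0.017)² = +0.0480318
ΔP/P ≈ -0.291805 + 0.0480318 = -0.2437732
= -24.37732%.

-24.38%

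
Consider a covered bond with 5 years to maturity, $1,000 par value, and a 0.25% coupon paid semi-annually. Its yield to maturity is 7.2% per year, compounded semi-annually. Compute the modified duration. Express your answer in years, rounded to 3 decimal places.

Periodic yield y = 0.036. First find Macaulay duration:
  t   CF        PV=CF/(1+0.036)^t    t·PV
  1         1.25         1.2066         1.2066
  2         1.25         1.1646         2.3293
  3         1.25         1.1242         3.3725
  4         1.25         1.0851         4.3404
  5         1.25         1.0474         5.2370
  6         1.25         1.0110         6.0660
  7         1.25         0.9759         6.8311
  8         1.25         0.9420         7.5357
  9         1.25         0.9092         8.1830
  10    1,001.25       702.9832     7,029.8325
  Σ                    712.4492     7,074.9340
P = 712.4492; Macaulay duration = 7,074.9340 / 712.4492 = 9.93044 half-year periods = 4.96522 years.
Modified duration = D_Mac / (1 + y) = 4.96522 / 1.036 = 4.79268 years.

4.793 years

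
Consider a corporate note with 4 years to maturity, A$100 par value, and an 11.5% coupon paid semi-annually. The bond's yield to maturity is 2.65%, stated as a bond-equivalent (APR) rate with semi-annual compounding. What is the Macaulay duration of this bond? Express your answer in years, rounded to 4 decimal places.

Periodic yield y = 0.01325. Discount each cash flow and weight by its period:
  t   CF        PV=CF/(1+0.01325)^t    t·PV
  1         5.75         5.6748         5.6748
  2         5.75         5.6006        11.2012
  3         5.75         5.5274        16.5821
  4         5.75         5.4551        21.8203
  5         5.75         5.3837        26.9187
  6         5.75         5.3133        31.8801
  7         5.75         5.2439        36.7071
  8       105.75        95.1804       761.4431
  Σ                    133.3792       912.2274
Price P = Σ PV = 133.3792.
Macaulay duration = Σ(t·PV) / P = 912.2274 / 133.3792 = 6.83935 half-year periods.
In years: 6.83935 / 2 = 3.41968 years.

3.4197 years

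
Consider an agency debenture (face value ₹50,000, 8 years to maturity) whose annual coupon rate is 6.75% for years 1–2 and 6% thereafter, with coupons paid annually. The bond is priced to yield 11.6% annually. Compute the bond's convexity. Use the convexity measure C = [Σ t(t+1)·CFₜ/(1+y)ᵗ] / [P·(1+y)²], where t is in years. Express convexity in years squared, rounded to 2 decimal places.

With y = 0.116:
  t   CF        PV=CF/(1+0.116)^t    t·PV        t(t+1)·PV
  1     3,375.00     3,024.1935     3,024.1935       6,048.3871
  2     3,375.00     2,709.8508     5,419.7017      16,259.1051
  3     3,000.00     2,158.3838     6,475.1514      25,900.6055
  4     3,000.00     1,934.0357     7,736.1426      38,680.7131
  5     3,000.00     1,733.0069     8,665.0343      51,990.2058
  6     3,000.00     1,552.8735     9,317.2412      65,220.6883
  7     3,000.00     1,391.4637     9,740.2462      77,921.9692
  8    53,000.00    22,027.3531   176,218.8245   1,585,969.4202
  Σ                 36,531.1610   226,596.5353   1,867,991.0942
P = 36,531.1610.
Convexity = Σ t(t+1)·PV / [P·(1+y)²] = 1,867,991.0942 / (36,531.1610 × 1.245456) = 41.05660.

41.06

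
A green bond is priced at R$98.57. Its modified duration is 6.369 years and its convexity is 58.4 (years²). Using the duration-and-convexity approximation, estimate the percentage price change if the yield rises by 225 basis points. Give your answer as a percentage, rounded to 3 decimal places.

Duration effect: -D_mod·Δy = -6.369 × (+0.0225) = -0.1433025
Convexity effect: ½·C·(Δy)² = 0.5 × 58.4 × (0.0225)² = +0.0147825
ΔP/P ≈ -0.1433025 + 0.0147825 = -0.128520
= -12.8520%.

-12.852%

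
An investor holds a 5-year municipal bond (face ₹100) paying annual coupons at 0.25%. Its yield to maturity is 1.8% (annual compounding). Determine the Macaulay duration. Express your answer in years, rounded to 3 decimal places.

4.974 years

Periodic yield y = 0.018. Discount each cash flow and weight by its year:
  t   CF        PV=CF/(1+0.018)^t    t·PV
  1         0.25         0.2456         0.2456
  2         0.25         0.2412         0.4825
  3         0.25         0.2370         0.7109
  4         0.25         0.2328         0.9311
  5       100.25        91.6950       458.4748
  Σ                     92.6515       460.8449
Price P = Σ PV = 92.6515.
Macaulay duration = Σ(t·PV) / P = 460.8449 / 92.6515 = 4.97396 years.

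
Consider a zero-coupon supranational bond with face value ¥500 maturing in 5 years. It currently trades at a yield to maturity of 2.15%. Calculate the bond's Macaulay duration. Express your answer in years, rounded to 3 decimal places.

A zero-coupon bond has a single cash flow at maturity, so its Macaulay duration equals its maturity: 5 years.

5.000 years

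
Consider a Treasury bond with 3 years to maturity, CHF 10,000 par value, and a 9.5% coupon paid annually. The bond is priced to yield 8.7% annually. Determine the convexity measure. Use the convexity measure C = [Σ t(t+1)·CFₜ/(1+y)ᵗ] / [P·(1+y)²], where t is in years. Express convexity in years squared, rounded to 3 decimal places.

With y = 0.087:
  t   CF        PV=CF/(1+0.087)^t    t·PV        t(t+1)·PV
  1       950.00       873.9650       873.9650       1,747.9301
  2       950.00       804.0157     1,608.0314       4,824.0941
  3    10,950.00     8,525.6105    25,576.8315     102,307.3258
  Σ                 10,203.5912    28,058.8279     108,879.3500
P = 10,203.5912.
Convexity = Σ t(t+1)·PV / [P·(1+y)²] = 108,879.3500 / (10,203.5912 × 1.181569) = 9.03095.

9.031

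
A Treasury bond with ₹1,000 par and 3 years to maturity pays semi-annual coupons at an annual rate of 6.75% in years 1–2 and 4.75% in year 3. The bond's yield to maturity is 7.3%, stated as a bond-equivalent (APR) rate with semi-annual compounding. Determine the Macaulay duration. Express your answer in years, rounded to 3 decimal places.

2.764 years

Periodic yield y = 0.0365. Discount each cash flow and weight by its period:
  t   CF        PV=CF/(1+0.0365)^t    t·PV
  1        33.75        32.5615        32.5615
  2        33.75        31.4149        62.8297
  3        33.75        30.3086        90.9258
  4        33.75        29.2413       116.9652
  5        23.75        19.8526        99.2629
  6     1,023.75       825.6160     4,953.6957
  Σ                    968.9948     5,356.2408
Price P = Σ PV = 968.9948.
Macaulay duration = Σ(t·PV) / P = 5,356.2408 / 968.9948 = 5.52763 half-year periods.
In years: 5.52763 / 2 = 2.76381 years.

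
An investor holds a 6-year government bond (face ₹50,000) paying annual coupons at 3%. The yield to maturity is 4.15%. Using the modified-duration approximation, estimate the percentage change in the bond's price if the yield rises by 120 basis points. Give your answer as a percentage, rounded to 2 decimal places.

Periodic yield y = 0.0415. Modified duration first:
  t   CF        PV=CF/(1+0.0415)^t    t·PV
  1     1,500.00     1,440.2304     1,440.2304
  2     1,500.00     1,382.8425     2,765.6849
  3     1,500.00     1,327.7412     3,983.2236
  4     1,500.00     1,274.8355     5,099.3422
  5     1,500.00     1,224.0380     6,120.1898
  6    51,500.00    40,350.7474   242,104.4844
  Σ                 47,000.4350   261,513.1554
P = 47,000.4350; D_Mac = 5.56406 yrs; D_mod = 5.56406/(1+0.0415) = 5.34235 yrs.
ΔP/P ≈ -D_mod · Δy = -5.34235 × (+0.012) = -0.064108 = -6.4108%.

-6.41%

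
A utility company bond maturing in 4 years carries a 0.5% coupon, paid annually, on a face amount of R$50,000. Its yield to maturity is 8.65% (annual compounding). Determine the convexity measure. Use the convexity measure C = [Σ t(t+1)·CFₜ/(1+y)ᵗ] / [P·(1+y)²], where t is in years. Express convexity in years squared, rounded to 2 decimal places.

16.74

With y = 0.0865:
  t   CF        PV=CF/(1+0.0865)^t    t·PV        t(t+1)·PV
  1       250.00       230.0966       230.0966         460.1933
  2       250.00       211.7779       423.5557       1,270.6671
  3       250.00       194.9175       584.7525       2,339.0099
  4    50,250.00    36,059.2877   144,237.1508     721,185.7538
  Σ                 36,696.0797   145,475.5556     725,255.6241
P = 36,696.0797.
Convexity = Σ t(t+1)·PV / [P·(1+y)²] = 725,255.6241 / (36,696.0797 × 1.180482) = 16.74218.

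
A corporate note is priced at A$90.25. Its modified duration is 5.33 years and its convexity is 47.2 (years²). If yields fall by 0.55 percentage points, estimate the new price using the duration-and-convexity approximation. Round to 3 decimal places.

A$92.960

Duration effect: -D_mod·Δy = -5.33 × (-0.0055) = +0.029315
Convexity effect: ½·C·(Δy)² = 0.5 × 47.2 × (-0.0055)² = +0.0007139
ΔP/P ≈ +0.029315 + 0.0007139 = +0.0300289
New price ≈ 90.25 × (1 + 0.0300289) = 92.960108225.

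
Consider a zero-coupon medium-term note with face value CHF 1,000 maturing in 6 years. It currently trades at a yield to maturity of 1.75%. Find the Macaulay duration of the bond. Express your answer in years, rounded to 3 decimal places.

6.000 years

A zero-coupon bond has a single cash flow at maturity, so its Macaulay duration equals its maturity: 6 years.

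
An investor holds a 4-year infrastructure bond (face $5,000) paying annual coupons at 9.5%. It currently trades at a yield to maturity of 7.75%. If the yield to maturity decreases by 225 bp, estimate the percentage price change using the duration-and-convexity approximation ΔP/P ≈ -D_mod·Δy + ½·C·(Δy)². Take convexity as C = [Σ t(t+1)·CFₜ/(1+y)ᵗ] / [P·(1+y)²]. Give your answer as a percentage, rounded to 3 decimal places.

With y = 0.0775:
  t   CF        PV=CF/(1+0.0775)^t    t·PV        t(t+1)·PV
  1       475.00       440.8353       440.8353         881.6705
  2       475.00       409.1279       818.2557       2,454.7671
  3       475.00       379.7010     1,139.1031       4,556.4123
  4     5,475.00     4,061.7670    16,247.0681      81,235.3403
  Σ                  5,291.4312    18,645.2621      89,128.1903
P = 5,291.4312; D_Mac = 3.52367 yrs; D_mod = 3.27023 yrs; C = 14.50799.
Duration effect: -3.27023 × (-0.0225) = +0.073580
Convexity effect: 0.5 × 14.50799 × (-0.0225)² = +0.0036723
ΔP/P ≈ +0.073580 + 0.0036723 = +0.077252 = +7.7252%.

+7.725%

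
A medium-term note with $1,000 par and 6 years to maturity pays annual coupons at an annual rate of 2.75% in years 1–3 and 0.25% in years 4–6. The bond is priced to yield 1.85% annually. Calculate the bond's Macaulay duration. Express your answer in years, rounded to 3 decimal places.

Periodic yield y = 0.0185. Discount each cash flow and weight by its year:
  t   CF        PV=CF/(1+0.0185)^t    t·PV
  1        27.50        27.0005        27.0005
  2        27.50        26.5101        53.0201
  3        27.50        26.0285        78.0856
  4         2.50         2.3232         9.2930
  5         2.50         2.2811        11.4053
  6     1,002.50       898.0865     5,388.5192
  Σ                    982.2299     5,567.3236
Price P = Σ PV = 982.2299.
Macaulay duration = Σ(t·PV) / P = 5,567.3236 / 982.2299 = 5.66805 years.

5.668 years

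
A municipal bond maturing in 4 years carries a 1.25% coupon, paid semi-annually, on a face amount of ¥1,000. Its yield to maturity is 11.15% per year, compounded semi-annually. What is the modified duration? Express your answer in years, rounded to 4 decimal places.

Periodic yield y = 0.05575. First find Macaulay duration:
  t   CF        PV=CF/(1+0.05575)^t    t·PV
  1         6.25         5.9200         5.9200
  2         6.25         5.6074        11.2147
  3         6.25         5.3113        15.9338
  4         6.25         5.0308        20.1231
  5         6.25         4.7651        23.8256
  6         6.25         4.5135        27.0810
  7         6.25         4.2752        29.9261
  8     1,006.25       651.9543     5,215.6346
  Σ                    687.3775     5,349.6589
P = 687.3775; Macaulay duration = 5,349.6589 / 687.3775 = 7.78271 half-year periods = 3.89135 years.
Modified duration = D_Mac / (1 + y) = 3.89135 / 1.05575 = 3.68587 years.

3.6859 years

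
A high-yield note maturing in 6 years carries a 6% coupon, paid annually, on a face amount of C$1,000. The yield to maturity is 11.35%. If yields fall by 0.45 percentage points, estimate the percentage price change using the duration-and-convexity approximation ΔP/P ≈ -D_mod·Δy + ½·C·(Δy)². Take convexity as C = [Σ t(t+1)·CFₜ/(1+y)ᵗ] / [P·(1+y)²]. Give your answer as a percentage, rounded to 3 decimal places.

+2.084%

With y = 0.1135:
  t   CF        PV=CF/(1+0.1135)^t    t·PV        t(t+1)·PV
  1        60.00        53.8841        53.8841         107.7683
  2        60.00        48.3917        96.7834         290.3502
  3        60.00        43.4591       130.3773         521.5090
  4        60.00        39.0293       156.1171         780.5853
  5        60.00        35.0510       175.2549       1,051.5293
  6     1,060.00       556.1149     3,336.6894      23,356.8261
  Σ                    775.9301     3,949.1062      26,108.5682
P = 775.9301; D_Mac = 5.08951 yrs; D_mod = 4.57073 yrs; C = 27.13814.
Duration effect: -4.57073 × (-0.0045) = +0.020568
Convexity effect: 0.5 × 27.13814 × (-0.0045)² = +0.0002748
ΔP/P ≈ +0.020568 + 0.0002748 = +0.020843 = +2.0843%.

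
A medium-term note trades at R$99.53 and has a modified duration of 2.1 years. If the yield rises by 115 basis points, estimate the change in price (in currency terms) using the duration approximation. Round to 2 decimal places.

-R$2.40

Duration approximation: ΔP/P ≈ -D_mod · Δy = -2.1 × (+0.0115) = -0.024150.
ΔP ≈ 99.53 × (-0.024150) = -2.4036495.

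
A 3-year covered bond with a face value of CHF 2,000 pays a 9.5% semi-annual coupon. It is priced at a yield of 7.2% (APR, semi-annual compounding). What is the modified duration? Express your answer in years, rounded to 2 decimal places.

Periodic yield y = 0.036. First find Macaulay duration:
  t   CF        PV=CF/(1+0.036)^t    t·PV
  1        95.00        91.6988        91.6988
  2        95.00        88.5124       177.0248
  3        95.00        85.4367       256.3100
  4        95.00        82.4678       329.8713
  5        95.00        79.6022       398.0108
  6     2,095.00     1,694.4373    10,166.6236
  Σ                  2,122.1552    11,419.5394
P = 2,122.1552; Macaulay duration = 11,419.5394 / 2,122.1552 = 5.38110 half-year periods = 2.69055 years.
Modified duration = D_Mac / (1 + y) = 2.69055 / 1.036 = 2.59706 years.

2.60 years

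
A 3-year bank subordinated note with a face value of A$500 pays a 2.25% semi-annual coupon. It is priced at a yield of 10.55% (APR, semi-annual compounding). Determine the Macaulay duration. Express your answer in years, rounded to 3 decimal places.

Periodic yield y = 0.05275. Discount each cash flow and weight by its period:
  t   CF        PV=CF/(1+0.05275)^t    t·PV
  1        5.625         5.3431         5.3431
  2        5.625         5.0754        10.1508
  3        5.625         4.8211        14.4633
  4        5.625         4.5795        18.3181
  5        5.625         4.3501        21.7504
  6      505.625       371.4301     2,228.5803
  Σ                    395.5993     2,298.6061
Price P = Σ PV = 395.5993.
Macaulay duration = Σ(t·PV) / P = 2,298.6061 / 395.5993 = 5.81044 half-year periods.
In years: 5.81044 / 2 = 2.90522 years.

2.905 years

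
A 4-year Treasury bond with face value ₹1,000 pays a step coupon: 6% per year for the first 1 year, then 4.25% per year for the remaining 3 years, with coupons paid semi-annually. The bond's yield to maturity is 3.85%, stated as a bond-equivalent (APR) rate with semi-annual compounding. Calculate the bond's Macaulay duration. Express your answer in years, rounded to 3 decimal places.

Periodic yield y = 0.01925. Discount each cash flow and weight by its period:
  t   CF        PV=CF/(1+0.01925)^t    t·PV
  1        30.00        29.4334        29.4334
  2        30.00        28.8775        57.7550
  3        21.25        20.0686        60.2058
  4        21.25        19.6896        78.7582
  5        21.25        19.3177        96.5885
  6        21.25        18.9529       113.7171
  7        21.25        18.5949       130.1643
  8     1,021.25       876.7713     7,014.1701
  Σ                  1,031.7058     7,580.7925
Price P = Σ PV = 1,031.7058.
Macaulay duration = Σ(t·PV) / P = 7,580.7925 / 1,031.7058 = 7.34782 half-year periods.
In years: 7.34782 / 2 = 3.67391 years.

3.674 years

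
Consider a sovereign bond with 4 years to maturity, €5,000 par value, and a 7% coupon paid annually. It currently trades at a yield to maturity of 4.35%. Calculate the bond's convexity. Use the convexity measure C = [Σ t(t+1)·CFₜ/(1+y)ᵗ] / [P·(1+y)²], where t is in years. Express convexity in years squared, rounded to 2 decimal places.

With y = 0.0435:
  t   CF        PV=CF/(1+0.0435)^t    t·PV        t(t+1)·PV
  1       350.00       335.4097       335.4097         670.8194
  2       350.00       321.4276       642.8552       1,928.5655
  3       350.00       308.0283       924.0850       3,696.3402
  4     5,350.00     4,512.1546    18,048.6183      90,243.0914
  Σ                  5,477.0202    19,950.9681      96,538.8164
P = 5,477.0202.
Convexity = Σ t(t+1)·PV / [P·(1+y)²] = 96,538.8164 / (5,477.0202 × 1.088892) = 16.18724.

16.19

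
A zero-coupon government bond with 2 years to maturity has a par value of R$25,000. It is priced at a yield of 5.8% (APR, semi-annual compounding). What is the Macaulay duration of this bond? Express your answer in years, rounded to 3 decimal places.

2.000 years

A zero-coupon bond has a single cash flow at maturity, so its Macaulay duration equals its maturity: 2 years.
(Equivalently: 4 semi-annual periods ÷ 2 = 2 years.)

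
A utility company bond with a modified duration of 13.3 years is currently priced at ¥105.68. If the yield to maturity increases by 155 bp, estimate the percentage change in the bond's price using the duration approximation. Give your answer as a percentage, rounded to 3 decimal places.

Duration approximation: ΔP/P ≈ -D_mod · Δy = -13.3 × (+0.0155) = -0.206150.
As a percentage: -20.6150%.

-20.615%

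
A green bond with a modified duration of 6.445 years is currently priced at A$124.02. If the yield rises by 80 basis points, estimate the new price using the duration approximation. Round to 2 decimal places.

A$117.63

Duration approximation: ΔP/P ≈ -D_mod · Δy = -6.445 × (+0.008) = -0.051560.
New price ≈ 124.02 × (1 - 0.051560) = 117.6255288.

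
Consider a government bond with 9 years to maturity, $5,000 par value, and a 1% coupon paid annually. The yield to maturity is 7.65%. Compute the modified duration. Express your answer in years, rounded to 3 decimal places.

7.904 years

Periodic yield y = 0.0765. First find Macaulay duration:
  t   CF        PV=CF/(1+0.0765)^t    t·PV
  1        50.00        46.4468        46.4468
  2        50.00        43.1461        86.2923
  3        50.00        40.0800       120.2401
  4        50.00        37.2318       148.9271
  5        50.00        34.5860       172.9298
  6        50.00        32.1282       192.7689
  7        50.00        29.8450       208.9151
  8        50.00        27.7241       221.7929
  9     5,050.00     2,601.1480    23,410.3324
  Σ                  2,892.3361    24,608.6454
P = 2,892.3361; Macaulay duration = 24,608.6454 / 2,892.3361 = 8.50822 years.
Modified duration = D_Mac / (1 + y) = 8.50822 / 1.0765 = 7.90360 years.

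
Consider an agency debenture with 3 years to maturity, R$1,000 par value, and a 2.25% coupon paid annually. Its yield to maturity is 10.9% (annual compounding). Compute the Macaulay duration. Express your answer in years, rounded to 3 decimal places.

Periodic yield y = 0.109. Discount each cash flow and weight by its year:
  t   CF        PV=CF/(1+0.109)^t    t·PV
  1        22.50        20.2885        20.2885
  2        22.50        18.2945        36.5889
  3     1,022.50       749.6675     2,249.0025
  Σ                    788.2505     2,305.8799
Price P = Σ PV = 788.2505.
Macaulay duration = Σ(t·PV) / P = 2,305.8799 / 788.2505 = 2.92531 years.

2.925 years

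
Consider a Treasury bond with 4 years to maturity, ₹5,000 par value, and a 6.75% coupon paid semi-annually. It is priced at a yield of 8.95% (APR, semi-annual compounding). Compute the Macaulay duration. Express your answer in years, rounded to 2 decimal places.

Periodic yield y = 0.04475. Discount each cash flow and weight by its period:
  t   CF        PV=CF/(1+0.04475)^t    t·PV
  1       168.75       161.5219       161.5219
  2       168.75       154.6034       309.2068
  3       168.75       147.9812       443.9437
  4       168.75       141.6427       566.5709
  5       168.75       135.5757       677.8785
  6       168.75       129.7686       778.6114
  7       168.75       124.2102       869.4711
  8     5,168.75     3,641.5518    29,132.4142
  Σ                  4,636.8554    32,939.6185
Price P = Σ PV = 4,636.8554.
Macaulay duration = Σ(t·PV) / P = 32,939.6185 / 4,636.8554 = 7.10387 half-year periods.
In years: 7.10387 / 2 = 3.55194 years.

3.55 years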